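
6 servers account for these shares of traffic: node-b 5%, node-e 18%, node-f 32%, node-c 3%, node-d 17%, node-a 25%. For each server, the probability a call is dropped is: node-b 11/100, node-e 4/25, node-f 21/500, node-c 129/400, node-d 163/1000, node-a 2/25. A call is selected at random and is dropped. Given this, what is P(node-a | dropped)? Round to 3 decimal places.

Unnormalized posteriors (prior × likelihood):
  node-b: 0.05 × 0.11 = 0.0055
  node-e: 0.18 × 0.16 = 0.0288
  node-f: 0.32 × 0.042 = 0.01344
  node-c: 0.03 × 0.3225 = 0.009675
  node-d: 0.17 × 0.163 = 0.02771
  node-a: 0.25 × 0.08 = 0.02
Normalizing constant = 0.105125.
P(node-a | evidence) = 0.02 / 0.105125 ≈ 0.190.

0.190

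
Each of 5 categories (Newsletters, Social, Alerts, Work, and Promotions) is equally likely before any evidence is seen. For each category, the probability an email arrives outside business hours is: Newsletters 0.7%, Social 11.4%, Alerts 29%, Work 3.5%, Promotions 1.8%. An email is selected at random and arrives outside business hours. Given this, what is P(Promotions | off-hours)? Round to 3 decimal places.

Since the prior is uniform, the posterior is proportional to the likelihood:
  Newsletters: 0.007
  Social: 0.114
  Alerts: 0.29
  Work: 0.035
  Promotions: 0.018
Sum = 0.464.
P(Promotions | evidence) = 0.018 / 0.464 ≈ 0.039.

0.039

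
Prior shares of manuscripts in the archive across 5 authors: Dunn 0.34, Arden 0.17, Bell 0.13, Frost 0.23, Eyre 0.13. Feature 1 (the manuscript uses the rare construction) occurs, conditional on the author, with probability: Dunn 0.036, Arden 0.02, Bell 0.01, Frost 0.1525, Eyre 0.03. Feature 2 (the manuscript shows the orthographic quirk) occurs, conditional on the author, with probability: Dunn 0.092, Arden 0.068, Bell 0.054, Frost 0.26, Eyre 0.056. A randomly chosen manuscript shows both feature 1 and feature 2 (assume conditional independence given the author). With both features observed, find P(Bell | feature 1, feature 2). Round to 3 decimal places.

By Bayes' rule, posterior ∝ prior × likelihood:
  Dunn: 0.34 × 0.036 × 0.092 = 0.00112608
  Arden: 0.17 × 0.02 × 0.068 = 0.0002312
  Bell: 0.13 × 0.01 × 0.054 = 0.0000702
  Frost: 0.23 × 0.1525 × 0.26 = 0.0091195
  Eyre: 0.13 × 0.03 × 0.056 = 0.0002184
Normalizing constant = 0.01076538.
P(Bell | evidence) = 0.0000702 / 0.01076538 ≈ 0.007.

0.007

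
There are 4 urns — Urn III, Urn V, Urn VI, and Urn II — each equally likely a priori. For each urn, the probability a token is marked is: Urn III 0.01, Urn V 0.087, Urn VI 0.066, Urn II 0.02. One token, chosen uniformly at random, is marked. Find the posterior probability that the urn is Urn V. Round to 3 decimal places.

Since the prior is uniform, the posterior is proportional to the likelihood:
  Urn III: 0.01
  Urn V: 0.087
  Urn VI: 0.066
  Urn II: 0.02
Normalizing constant = 0.183.
P(Urn V | evidence) = 0.087 / 0.183 ≈ 0.475.

0.475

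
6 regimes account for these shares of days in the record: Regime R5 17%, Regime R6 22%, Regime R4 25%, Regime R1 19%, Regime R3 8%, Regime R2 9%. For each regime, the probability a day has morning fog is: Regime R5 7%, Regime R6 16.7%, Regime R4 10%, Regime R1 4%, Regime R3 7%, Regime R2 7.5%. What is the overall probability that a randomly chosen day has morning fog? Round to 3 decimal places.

By Bayes' rule, posterior ∝ prior × likelihood:
  Regime R5: 0.17 × 0.07 = 0.0119
  Regime R6: 0.22 × 0.167 = 0.03674
  Regime R4: 0.25 × 0.1 = 0.025
  Regime R1: 0.19 × 0.04 = 0.0076
  Regime R3: 0.08 × 0.07 = 0.0056
  Regime R2: 0.09 × 0.075 = 0.00675
P(fog) = 0.0119 + 0.03674 + 0.025 + 0.0076 + 0.0056 + 0.00675 = 0.09359 → 0.094.

0.094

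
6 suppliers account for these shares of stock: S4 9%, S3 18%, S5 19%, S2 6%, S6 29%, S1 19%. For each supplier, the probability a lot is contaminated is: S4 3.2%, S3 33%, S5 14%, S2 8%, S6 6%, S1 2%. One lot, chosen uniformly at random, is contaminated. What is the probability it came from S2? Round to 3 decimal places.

By Bayes' rule, posterior ∝ prior × likelihood:
  S4: 0.09 × 0.032 = 0.00288
  S3: 0.18 × 0.33 = 0.0594
  S5: 0.19 × 0.14 = 0.0266
  S2: 0.06 × 0.08 = 0.0048
  S6: 0.29 × 0.06 = 0.0174
  S1: 0.19 × 0.02 = 0.0038
Total = 0.11488.
P(S2 | evidence) = 0.0048 / 0.11488 ≈ 0.042.

0.042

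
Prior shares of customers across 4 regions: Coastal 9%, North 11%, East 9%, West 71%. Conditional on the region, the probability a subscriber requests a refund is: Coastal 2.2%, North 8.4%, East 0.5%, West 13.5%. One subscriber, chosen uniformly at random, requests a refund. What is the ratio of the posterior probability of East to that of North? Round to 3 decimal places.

Unnormalized posteriors (prior × likelihood):
  Coastal: 0.09 × 0.022 = 0.00198
  North: 0.11 × 0.084 = 0.00924
  East: 0.09 × 0.005 = 0.00045
  West: 0.71 × 0.135 = 0.09585
Total = 0.10752.
The ratio is 0.00045 / 0.00924 (the normalizer cancels) = 0.049.

0.049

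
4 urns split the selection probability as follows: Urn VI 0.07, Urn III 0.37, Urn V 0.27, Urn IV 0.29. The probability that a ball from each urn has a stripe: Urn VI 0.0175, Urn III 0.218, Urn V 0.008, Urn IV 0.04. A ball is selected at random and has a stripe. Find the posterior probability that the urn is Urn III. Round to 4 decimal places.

0.8433

Unnormalized posteriors (prior × likelihood):
  Urn VI: 0.07 × 0.0175 = 0.001225
  Urn III: 0.37 × 0.218 = 0.08066
  Urn V: 0.27 × 0.008 = 0.00216
  Urn IV: 0.29 × 0.04 = 0.0116
Total = 0.095645.
P(Urn III | evidence) = 0.08066 / 0.095645 ≈ 0.8433.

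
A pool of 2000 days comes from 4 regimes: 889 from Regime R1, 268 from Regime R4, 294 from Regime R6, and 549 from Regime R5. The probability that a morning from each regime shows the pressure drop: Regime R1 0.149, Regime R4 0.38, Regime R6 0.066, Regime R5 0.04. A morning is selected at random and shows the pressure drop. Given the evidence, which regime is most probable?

Regime R1

Unnormalized posteriors (prior × likelihood):
  Regime R1: 0.4445 × 0.149 = 0.0662305
  Regime R4: 0.134 × 0.38 = 0.05092
  Regime R6: 0.147 × 0.066 = 0.009702
  Regime R5: 0.2745 × 0.04 = 0.01098
Normalizing constant = 0.1378325.
Largest term belongs to Regime R1, so Regime R1 is most probable.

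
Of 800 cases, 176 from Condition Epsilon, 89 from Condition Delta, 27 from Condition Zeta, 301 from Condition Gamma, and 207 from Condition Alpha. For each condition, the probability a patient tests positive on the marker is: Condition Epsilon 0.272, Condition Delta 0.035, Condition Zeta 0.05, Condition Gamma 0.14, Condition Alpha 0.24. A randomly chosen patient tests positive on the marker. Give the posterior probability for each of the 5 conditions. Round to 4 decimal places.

Condition Epsilon 0.3321, Condition Delta 0.0216, Condition Zeta 0.0094, Condition Gamma 0.2923, Condition Alpha 0.3446

By Bayes' rule, posterior ∝ prior × likelihood:
  Condition Epsilon: 0.22 × 0.272 = 0.05984
  Condition Delta: 0.11125 × 0.035 = 0.00389375
  Condition Zeta: 0.03375 × 0.05 = 0.0016875
  Condition Gamma: 0.37625 × 0.14 = 0.052675
  Condition Alpha: 0.25875 × 0.24 = 0.0621
Total = 0.18019625.
P(Condition Epsilon | marker-positive) = 0.05984/0.18019625 ≈ 0.3321
P(Condition Delta | marker-positive) = 0.00389375/0.18019625 ≈ 0.0216
P(Condition Zeta | marker-positive) = 0.0016875/0.18019625 ≈ 0.0094
P(Condition Gamma | marker-positive) = 0.052675/0.18019625 ≈ 0.2923
P(Condition Alpha | marker-positive) = 0.0621/0.18019625 ≈ 0.3446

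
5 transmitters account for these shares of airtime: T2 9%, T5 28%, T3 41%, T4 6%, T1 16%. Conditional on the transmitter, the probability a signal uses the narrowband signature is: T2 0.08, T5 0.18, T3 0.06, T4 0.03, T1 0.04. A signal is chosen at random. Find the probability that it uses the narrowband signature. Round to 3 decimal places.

0.090

Prior × likelihood for each hypothesis:
  T2: 0.09 × 0.08 = 0.0072
  T5: 0.28 × 0.18 = 0.0504
  T3: 0.41 × 0.06 = 0.0246
  T4: 0.06 × 0.03 = 0.0018
  T1: 0.16 × 0.04 = 0.0064
P(narrowband) = 0.0072 + 0.0504 + 0.0246 + 0.0018 + 0.0064 = 0.0904 → 0.090.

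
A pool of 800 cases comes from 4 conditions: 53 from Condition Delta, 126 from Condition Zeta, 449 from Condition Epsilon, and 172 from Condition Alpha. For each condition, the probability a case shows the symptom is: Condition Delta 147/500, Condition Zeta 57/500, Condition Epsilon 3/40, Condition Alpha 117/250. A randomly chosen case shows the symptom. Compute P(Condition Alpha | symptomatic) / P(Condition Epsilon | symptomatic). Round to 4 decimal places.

2.3904

Unnormalized posteriors (prior × likelihood):
  Condition Delta: 0.06625 × 0.294 = 0.0194775
  Condition Zeta: 0.1575 × 0.114 = 0.017955
  Condition Epsilon: 0.56125 × 0.075 = 0.04209375
  Condition Alpha: 0.215 × 0.468 = 0.10062
Sum = 0.18014625.
The ratio is 0.10062 / 0.04209375 (the normalizer cancels) = 2.3904.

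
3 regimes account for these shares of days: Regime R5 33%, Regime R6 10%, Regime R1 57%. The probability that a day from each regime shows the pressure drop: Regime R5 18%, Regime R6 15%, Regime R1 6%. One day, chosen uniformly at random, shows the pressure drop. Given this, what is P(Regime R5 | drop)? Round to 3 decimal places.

0.547

Compute prior × likelihood for every hypothesis:
  Regime R5: 0.33 × 0.18 = 0.0594
  Regime R6: 0.1 × 0.15 = 0.015
  Regime R1: 0.57 × 0.06 = 0.0342
Normalizing constant = 0.1086.
P(Regime R5 | evidence) = 0.0594 / 0.1086 ≈ 0.547.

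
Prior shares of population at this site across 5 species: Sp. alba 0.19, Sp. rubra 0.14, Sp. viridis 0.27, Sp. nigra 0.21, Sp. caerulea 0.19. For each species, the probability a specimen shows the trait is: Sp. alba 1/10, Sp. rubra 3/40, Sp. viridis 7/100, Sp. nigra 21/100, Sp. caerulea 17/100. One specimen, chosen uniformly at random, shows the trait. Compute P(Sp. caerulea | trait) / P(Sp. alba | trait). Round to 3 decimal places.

1.700

Compute prior × likelihood for every hypothesis:
  Sp. alba: 0.19 × 0.1 = 0.019
  Sp. rubra: 0.14 × 0.075 = 0.0105
  Sp. viridis: 0.27 × 0.07 = 0.0189
  Sp. nigra: 0.21 × 0.21 = 0.0441
  Sp. caerulea: 0.19 × 0.17 = 0.0323
Normalizing constant = 0.1248.
The ratio is 0.0323 / 0.019 (the normalizer cancels) = 1.700.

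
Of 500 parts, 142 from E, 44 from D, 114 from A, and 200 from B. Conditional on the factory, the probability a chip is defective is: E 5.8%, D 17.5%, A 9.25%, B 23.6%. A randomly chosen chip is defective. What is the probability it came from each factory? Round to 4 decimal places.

E 0.1118, D 0.1045, A 0.1431, B 0.6406

By Bayes' rule, posterior ∝ prior × likelihood:
  E: 0.284 × 0.058 = 0.016472
  D: 0.088 × 0.175 = 0.0154
  A: 0.228 × 0.0925 = 0.02109
  B: 0.4 × 0.236 = 0.0944
Normalizing constant = 0.147362.
P(E | defective) = 0.016472/0.147362 ≈ 0.1118
P(D | defective) = 0.0154/0.147362 ≈ 0.1045
P(A | defective) = 0.02109/0.147362 ≈ 0.1431
P(B | defective) = 0.0944/0.147362 ≈ 0.6406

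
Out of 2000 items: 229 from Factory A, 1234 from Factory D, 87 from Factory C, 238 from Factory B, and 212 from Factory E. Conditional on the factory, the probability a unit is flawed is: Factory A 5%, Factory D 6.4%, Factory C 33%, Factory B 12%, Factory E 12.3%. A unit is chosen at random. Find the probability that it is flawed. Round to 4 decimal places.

By Bayes' rule, posterior ∝ prior × likelihood:
  Factory A: 0.1145 × 0.05 = 0.005725
  Factory D: 0.617 × 0.064 = 0.039488
  Factory C: 0.0435 × 0.33 = 0.014355
  Factory B: 0.119 × 0.12 = 0.01428
  Factory E: 0.106 × 0.123 = 0.013038
P(flawed) = 0.005725 + 0.039488 + 0.014355 + 0.01428 + 0.013038 = 0.086886 → 0.0869.

0.0869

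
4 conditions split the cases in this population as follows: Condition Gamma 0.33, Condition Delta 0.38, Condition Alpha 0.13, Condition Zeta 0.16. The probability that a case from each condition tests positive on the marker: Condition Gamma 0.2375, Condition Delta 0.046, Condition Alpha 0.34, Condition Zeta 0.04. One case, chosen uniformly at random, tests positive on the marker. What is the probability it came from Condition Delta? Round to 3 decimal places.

Prior × likelihood for each hypothesis:
  Condition Gamma: 0.33 × 0.2375 = 0.078375
  Condition Delta: 0.38 × 0.046 = 0.01748
  Condition Alpha: 0.13 × 0.34 = 0.0442
  Condition Zeta: 0.16 × 0.04 = 0.0064
Normalizing constant = 0.146455.
P(Condition Delta | evidence) = 0.01748 / 0.146455 ≈ 0.119.

0.119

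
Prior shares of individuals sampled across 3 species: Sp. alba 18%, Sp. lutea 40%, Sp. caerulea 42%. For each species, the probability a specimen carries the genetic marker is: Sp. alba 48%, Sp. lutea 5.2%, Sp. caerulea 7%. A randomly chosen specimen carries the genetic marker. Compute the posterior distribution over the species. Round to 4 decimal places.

Unnormalized posteriors (prior × likelihood):
  Sp. alba: 0.18 × 0.48 = 0.0864
  Sp. lutea: 0.4 × 0.052 = 0.0208
  Sp. caerulea: 0.42 × 0.07 = 0.0294
Total = 0.1366.
P(Sp. alba | marker) = 0.0864/0.1366 ≈ 0.6325
P(Sp. lutea | marker) = 0.0208/0.1366 ≈ 0.1523
P(Sp. caerulea | marker) = 0.0294/0.1366 ≈ 0.2152
(Check: 0.6325+0.1523+0.2152 = 1.0000.)

Sp. alba 0.6325, Sp. lutea 0.1523, Sp. caerulea 0.2152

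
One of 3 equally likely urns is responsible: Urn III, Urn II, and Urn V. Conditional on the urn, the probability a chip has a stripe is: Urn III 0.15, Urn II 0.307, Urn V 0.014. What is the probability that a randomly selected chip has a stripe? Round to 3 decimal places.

0.157

With a uniform prior (1/3 each), posterior ∝ likelihood:
  Urn III: 0.15
  Urn II: 0.307
  Urn V: 0.014
P(striped) = (1/3) × (0.15 + 0.307 + 0.014) = 0.471/3 ≈ 0.157.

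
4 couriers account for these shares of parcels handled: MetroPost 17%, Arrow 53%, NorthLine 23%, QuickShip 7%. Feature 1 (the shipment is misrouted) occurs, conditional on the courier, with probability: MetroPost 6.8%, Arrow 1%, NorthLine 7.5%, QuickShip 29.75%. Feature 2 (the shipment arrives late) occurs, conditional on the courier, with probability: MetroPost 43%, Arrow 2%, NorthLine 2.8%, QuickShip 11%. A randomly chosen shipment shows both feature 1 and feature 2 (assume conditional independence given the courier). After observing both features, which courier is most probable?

MetroPost

Unnormalized posteriors (prior × likelihood):
  MetroPost: 0.17 × 0.068 × 0.43 = 0.0049708
  Arrow: 0.53 × 0.01 × 0.02 = 0.000106
  NorthLine: 0.23 × 0.075 × 0.028 = 0.000483
  QuickShip: 0.07 × 0.2975 × 0.11 = 0.00229075
Sum = 0.00785055.
Largest term belongs to MetroPost, so MetroPost is most probable.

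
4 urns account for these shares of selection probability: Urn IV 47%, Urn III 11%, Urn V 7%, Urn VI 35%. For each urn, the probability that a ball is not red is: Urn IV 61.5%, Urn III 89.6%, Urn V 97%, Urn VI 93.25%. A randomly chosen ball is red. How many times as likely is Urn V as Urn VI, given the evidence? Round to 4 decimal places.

0.0889

Taking complements, P(red | each) = Urn IV 0.385, Urn III 0.104, Urn V 0.03, Urn VI 0.0675.
Unnormalized posteriors (prior × likelihood):
  Urn IV: 0.47 × 0.385 = 0.18095
  Urn III: 0.11 × 0.104 = 0.01144
  Urn V: 0.07 × 0.03 = 0.0021
  Urn VI: 0.35 × 0.0675 = 0.023625
Normalizing constant = 0.218115.
The ratio is 0.0021 / 0.023625 (the normalizer cancels) = 0.0889.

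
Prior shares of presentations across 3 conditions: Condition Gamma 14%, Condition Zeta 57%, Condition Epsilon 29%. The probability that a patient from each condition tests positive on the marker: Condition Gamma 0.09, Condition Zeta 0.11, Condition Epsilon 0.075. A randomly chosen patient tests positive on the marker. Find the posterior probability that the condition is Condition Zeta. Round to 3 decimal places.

Prior × likelihood for each hypothesis:
  Condition Gamma: 0.14 × 0.09 = 0.0126
  Condition Zeta: 0.57 × 0.11 = 0.0627
  Condition Epsilon: 0.29 × 0.075 = 0.02175
Sum = 0.09705.
P(Condition Zeta | evidence) = 0.0627 / 0.09705 ≈ 0.646.

0.646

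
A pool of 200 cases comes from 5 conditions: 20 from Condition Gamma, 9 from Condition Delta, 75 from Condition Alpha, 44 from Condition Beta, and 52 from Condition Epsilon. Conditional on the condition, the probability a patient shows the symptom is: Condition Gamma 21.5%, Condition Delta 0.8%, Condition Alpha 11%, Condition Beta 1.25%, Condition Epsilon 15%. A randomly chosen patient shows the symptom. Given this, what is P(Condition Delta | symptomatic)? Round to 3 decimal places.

0.003

Prior × likelihood for each hypothesis:
  Condition Gamma: 0.1 × 0.215 = 0.0215
  Condition Delta: 0.045 × 0.008 = 0.00036
  Condition Alpha: 0.375 × 0.11 = 0.04125
  Condition Beta: 0.22 × 0.0125 = 0.00275
  Condition Epsilon: 0.26 × 0.15 = 0.039
Total = 0.10486.
P(Condition Delta | evidence) = 0.00036 / 0.10486 ≈ 0.003.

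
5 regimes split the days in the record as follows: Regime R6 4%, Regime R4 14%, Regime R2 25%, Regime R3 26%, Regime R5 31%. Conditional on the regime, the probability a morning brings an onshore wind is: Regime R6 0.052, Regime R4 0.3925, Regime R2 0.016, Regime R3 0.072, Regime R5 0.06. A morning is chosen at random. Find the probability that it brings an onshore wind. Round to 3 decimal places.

0.098

Prior × likelihood for each hypothesis:
  Regime R6: 0.04 × 0.052 = 0.00208
  Regime R4: 0.14 × 0.3925 = 0.05495
  Regime R2: 0.25 × 0.016 = 0.004
  Regime R3: 0.26 × 0.072 = 0.01872
  Regime R5: 0.31 × 0.06 = 0.0186
P(onshore) = 0.00208 + 0.05495 + 0.004 + 0.01872 + 0.0186 = 0.09835 → 0.098.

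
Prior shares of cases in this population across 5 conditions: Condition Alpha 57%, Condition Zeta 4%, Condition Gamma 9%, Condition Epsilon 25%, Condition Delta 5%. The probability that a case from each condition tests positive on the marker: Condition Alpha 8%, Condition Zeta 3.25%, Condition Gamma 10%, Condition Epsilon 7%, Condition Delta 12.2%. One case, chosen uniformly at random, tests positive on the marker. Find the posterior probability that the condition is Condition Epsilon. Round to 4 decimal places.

0.2201

Compute prior × likelihood for every hypothesis:
  Condition Alpha: 0.57 × 0.08 = 0.0456
  Condition Zeta: 0.04 × 0.0325 = 0.0013
  Condition Gamma: 0.09 × 0.1 = 0.009
  Condition Epsilon: 0.25 × 0.07 = 0.0175
  Condition Delta: 0.05 × 0.122 = 0.0061
Sum = 0.0795.
P(Condition Epsilon | evidence) = 0.0175 / 0.0795 ≈ 0.2201.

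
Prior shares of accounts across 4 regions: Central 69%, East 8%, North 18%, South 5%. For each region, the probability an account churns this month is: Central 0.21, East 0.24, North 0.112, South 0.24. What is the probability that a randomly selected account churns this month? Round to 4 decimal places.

By Bayes' rule, posterior ∝ prior × likelihood:
  Central: 0.69 × 0.21 = 0.1449
  East: 0.08 × 0.24 = 0.0192
  North: 0.18 × 0.112 = 0.02016
  South: 0.05 × 0.24 = 0.012
P(churn) = 0.1449 + 0.0192 + 0.02016 + 0.012 = 0.19626 → 0.1963.

0.1963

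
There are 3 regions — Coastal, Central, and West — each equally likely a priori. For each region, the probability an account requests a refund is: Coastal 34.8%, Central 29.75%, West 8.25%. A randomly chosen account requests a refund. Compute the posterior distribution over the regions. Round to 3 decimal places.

Coastal 0.478, Central 0.409, West 0.113

With a uniform prior (1/3 each), posterior ∝ likelihood:
  Coastal: 0.348
  Central: 0.2975
  West: 0.0825
Sum = 0.728.
P(Coastal | refund) = 0.348/0.728 ≈ 0.478
P(Central | refund) = 0.2975/0.728 ≈ 0.409
P(West | refund) = 0.0825/0.728 ≈ 0.113
(Check: 0.478+0.409+0.113 = 1.000.)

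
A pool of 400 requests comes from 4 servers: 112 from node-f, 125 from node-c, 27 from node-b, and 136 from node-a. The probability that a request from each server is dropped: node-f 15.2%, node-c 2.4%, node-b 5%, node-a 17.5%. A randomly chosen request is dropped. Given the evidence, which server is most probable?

Prior × likelihood for each hypothesis:
  node-f: 0.28 × 0.152 = 0.04256
  node-c: 0.3125 × 0.024 = 0.0075
  node-b: 0.0675 × 0.05 = 0.003375
  node-a: 0.34 × 0.175 = 0.0595
Total = 0.112935.
Largest term belongs to node-a, so node-a is most probable.

node-a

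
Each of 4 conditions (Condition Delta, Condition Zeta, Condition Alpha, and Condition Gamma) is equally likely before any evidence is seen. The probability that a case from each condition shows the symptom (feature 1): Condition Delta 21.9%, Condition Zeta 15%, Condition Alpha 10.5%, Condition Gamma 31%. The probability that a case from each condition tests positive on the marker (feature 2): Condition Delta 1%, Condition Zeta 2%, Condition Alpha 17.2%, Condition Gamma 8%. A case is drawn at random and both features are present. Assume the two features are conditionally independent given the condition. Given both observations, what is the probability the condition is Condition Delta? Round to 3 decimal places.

With a uniform prior (1/4 each), posterior ∝ likelihood:
  Condition Delta: 0.219 × 0.01 = 0.00219
  Condition Zeta: 0.15 × 0.02 = 0.003
  Condition Alpha: 0.105 × 0.172 = 0.01806
  Condition Gamma: 0.31 × 0.08 = 0.0248
Sum = 0.04805.
P(Condition Delta | evidence) = 0.00219 / 0.04805 ≈ 0.046.

0.046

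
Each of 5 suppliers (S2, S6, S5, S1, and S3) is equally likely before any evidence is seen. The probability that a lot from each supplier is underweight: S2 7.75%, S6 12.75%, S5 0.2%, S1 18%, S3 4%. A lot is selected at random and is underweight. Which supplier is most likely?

Since the prior is uniform, the posterior is proportional to the likelihood:
  S2: 0.0775
  S6: 0.1275
  S5: 0.002
  S1: 0.18
  S3: 0.04
Sum = 0.427.
Largest term belongs to S1, so S1 is most probable.

S1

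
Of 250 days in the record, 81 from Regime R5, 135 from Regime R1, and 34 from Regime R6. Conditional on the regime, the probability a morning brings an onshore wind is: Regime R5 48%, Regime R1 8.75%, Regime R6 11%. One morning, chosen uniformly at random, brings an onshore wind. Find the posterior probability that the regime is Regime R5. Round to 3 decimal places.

By Bayes' rule, posterior ∝ prior × likelihood:
  Regime R5: 0.324 × 0.48 = 0.15552
  Regime R1: 0.54 × 0.0875 = 0.04725
  Regime R6: 0.136 × 0.11 = 0.01496
Sum = 0.21773.
P(Regime R5 | evidence) = 0.15552 / 0.21773 ≈ 0.714.

0.714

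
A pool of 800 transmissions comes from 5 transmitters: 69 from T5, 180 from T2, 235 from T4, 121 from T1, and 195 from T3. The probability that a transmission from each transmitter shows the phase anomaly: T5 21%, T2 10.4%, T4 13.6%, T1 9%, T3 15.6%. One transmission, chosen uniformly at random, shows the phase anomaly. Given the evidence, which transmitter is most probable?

T4

Prior × likelihood for each hypothesis:
  T5: 0.08625 × 0.21 = 0.0181125
  T2: 0.225 × 0.104 = 0.0234
  T4: 0.29375 × 0.136 = 0.03995
  T1: 0.15125 × 0.09 = 0.0136125
  T3: 0.24375 × 0.156 = 0.038025
Normalizing constant = 0.1331.
Largest term belongs to T4, so T4 is most probable.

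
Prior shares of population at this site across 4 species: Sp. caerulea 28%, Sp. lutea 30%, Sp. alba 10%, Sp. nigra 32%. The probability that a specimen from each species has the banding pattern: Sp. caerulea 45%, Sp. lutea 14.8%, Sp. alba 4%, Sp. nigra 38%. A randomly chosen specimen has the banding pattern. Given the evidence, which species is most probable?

By Bayes' rule, posterior ∝ prior × likelihood:
  Sp. caerulea: 0.28 × 0.45 = 0.126
  Sp. lutea: 0.3 × 0.148 = 0.0444
  Sp. alba: 0.1 × 0.04 = 0.004
  Sp. nigra: 0.32 × 0.38 = 0.1216
Sum = 0.296.
Largest term belongs to Sp. caerulea, so Sp. caerulea is most probable.

Sp. caerulea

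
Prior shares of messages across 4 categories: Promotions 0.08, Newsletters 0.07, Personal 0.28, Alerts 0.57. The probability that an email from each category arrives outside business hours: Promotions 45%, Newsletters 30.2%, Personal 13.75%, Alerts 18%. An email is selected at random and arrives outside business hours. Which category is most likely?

By Bayes' rule, posterior ∝ prior × likelihood:
  Promotions: 0.08 × 0.45 = 0.036
  Newsletters: 0.07 × 0.302 = 0.02114
  Personal: 0.28 × 0.1375 = 0.0385
  Alerts: 0.57 × 0.18 = 0.1026
Sum = 0.19824.
Largest term belongs to Alerts, so Alerts is most probable.

Alerts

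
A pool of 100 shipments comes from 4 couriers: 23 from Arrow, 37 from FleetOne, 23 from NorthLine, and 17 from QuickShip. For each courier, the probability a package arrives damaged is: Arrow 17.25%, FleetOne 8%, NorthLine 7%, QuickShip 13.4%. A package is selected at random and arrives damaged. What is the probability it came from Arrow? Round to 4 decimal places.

Compute prior × likelihood for every hypothesis:
  Arrow: 0.23 × 0.1725 = 0.039675
  FleetOne: 0.37 × 0.08 = 0.0296
  NorthLine: 0.23 × 0.07 = 0.0161
  QuickShip: 0.17 × 0.134 = 0.02278
Normalizing constant = 0.108155.
P(Arrow | evidence) = 0.039675 / 0.108155 ≈ 0.3668.

0.3668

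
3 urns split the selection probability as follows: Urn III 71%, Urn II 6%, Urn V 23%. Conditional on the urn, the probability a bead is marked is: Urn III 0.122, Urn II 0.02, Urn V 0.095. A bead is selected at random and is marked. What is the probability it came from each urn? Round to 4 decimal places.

Urn III 0.7898, Urn II 0.0109, Urn V 0.1992

Prior × likelihood for each hypothesis:
  Urn III: 0.71 × 0.122 = 0.08662
  Urn II: 0.06 × 0.02 = 0.0012
  Urn V: 0.23 × 0.095 = 0.02185
Normalizing constant = 0.10967.
P(Urn III | marked) = 0.08662/0.10967 ≈ 0.7898
P(Urn II | marked) = 0.0012/0.10967 ≈ 0.0109
P(Urn V | marked) = 0.02185/0.10967 ≈ 0.1992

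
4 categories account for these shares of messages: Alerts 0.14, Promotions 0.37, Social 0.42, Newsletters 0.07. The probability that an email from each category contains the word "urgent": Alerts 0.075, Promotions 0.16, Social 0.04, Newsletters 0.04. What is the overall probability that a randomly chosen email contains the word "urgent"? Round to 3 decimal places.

Unnormalized posteriors (prior × likelihood):
  Alerts: 0.14 × 0.075 = 0.0105
  Promotions: 0.37 × 0.16 = 0.0592
  Social: 0.42 × 0.04 = 0.0168
  Newsletters: 0.07 × 0.04 = 0.0028
P(urgent-flag) = 0.0105 + 0.0592 + 0.0168 + 0.0028 = 0.0893 → 0.089.

0.089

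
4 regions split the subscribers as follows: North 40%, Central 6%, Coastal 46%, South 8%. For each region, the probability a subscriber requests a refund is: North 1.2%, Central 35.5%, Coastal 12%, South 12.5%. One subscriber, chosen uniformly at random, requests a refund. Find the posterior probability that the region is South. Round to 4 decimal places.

Unnormalized posteriors (prior × likelihood):
  North: 0.4 × 0.012 = 0.0048
  Central: 0.06 × 0.355 = 0.0213
  Coastal: 0.46 × 0.12 = 0.0552
  South: 0.08 × 0.125 = 0.01
Total = 0.0913.
P(South | evidence) = 0.01 / 0.0913 ≈ 0.1095.

0.1095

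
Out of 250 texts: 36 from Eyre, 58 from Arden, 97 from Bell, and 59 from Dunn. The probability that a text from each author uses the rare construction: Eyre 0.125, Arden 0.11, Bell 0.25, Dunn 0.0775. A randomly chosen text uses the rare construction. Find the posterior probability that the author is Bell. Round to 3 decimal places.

Unnormalized posteriors (prior × likelihood):
  Eyre: 0.144 × 0.125 = 0.018
  Arden: 0.232 × 0.11 = 0.02552
  Bell: 0.388 × 0.25 = 0.097
  Dunn: 0.236 × 0.0775 = 0.01829
Total = 0.15881.
P(Bell | evidence) = 0.097 / 0.15881 ≈ 0.611.

0.611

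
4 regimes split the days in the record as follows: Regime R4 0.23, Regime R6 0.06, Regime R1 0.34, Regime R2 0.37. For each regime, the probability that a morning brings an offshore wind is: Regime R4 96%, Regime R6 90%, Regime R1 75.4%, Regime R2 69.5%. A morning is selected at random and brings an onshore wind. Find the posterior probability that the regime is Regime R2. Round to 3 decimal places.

Taking complements, P(onshore | each) = Regime R4 0.04, Regime R6 0.1, Regime R1 0.246, Regime R2 0.305.
By Bayes' rule, posterior ∝ prior × likelihood:
  Regime R4: 0.23 × 0.04 = 0.0092
  Regime R6: 0.06 × 0.1 = 0.006
  Regime R1: 0.34 × 0.246 = 0.08364
  Regime R2: 0.37 × 0.305 = 0.11285
Total = 0.21169.
P(Regime R2 | evidence) = 0.11285 / 0.21169 ≈ 0.533.

0.533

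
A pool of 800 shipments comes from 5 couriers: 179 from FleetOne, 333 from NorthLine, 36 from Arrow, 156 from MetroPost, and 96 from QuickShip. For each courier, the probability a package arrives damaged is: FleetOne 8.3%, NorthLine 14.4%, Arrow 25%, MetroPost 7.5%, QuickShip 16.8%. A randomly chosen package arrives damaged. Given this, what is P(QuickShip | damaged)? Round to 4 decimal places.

By Bayes' rule, posterior ∝ prior × likelihood:
  FleetOne: 0.22375 × 0.083 = 0.01857125
  NorthLine: 0.41625 × 0.144 = 0.05994
  Arrow: 0.045 × 0.25 = 0.01125
  MetroPost: 0.195 × 0.075 = 0.014625
  QuickShip: 0.12 × 0.168 = 0.02016
Total = 0.12454625.
P(QuickShip | evidence) = 0.02016 / 0.12454625 ≈ 0.1619.

0.1619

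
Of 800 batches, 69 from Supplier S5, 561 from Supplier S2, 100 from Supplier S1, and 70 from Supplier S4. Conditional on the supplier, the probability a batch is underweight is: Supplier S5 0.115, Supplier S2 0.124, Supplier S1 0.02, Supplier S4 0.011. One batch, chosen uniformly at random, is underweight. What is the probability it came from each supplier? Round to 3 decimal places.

Unnormalized posteriors (prior × likelihood):
  Supplier S5: 0.08625 × 0.115 = 0.00991875
  Supplier S2: 0.70125 × 0.124 = 0.086955
  Supplier S1: 0.125 × 0.02 = 0.0025
  Supplier S4: 0.0875 × 0.011 = 0.0009625
Sum = 0.10033625.
P(Supplier S5 | underweight) = 0.00991875/0.10033625 ≈ 0.099
P(Supplier S2 | underweight) = 0.086955/0.10033625 ≈ 0.867
P(Supplier S1 | underweight) = 0.0025/0.10033625 ≈ 0.025
P(Supplier S4 | underweight) = 0.0009625/0.10033625 ≈ 0.010

Supplier S5 0.099, Supplier S2 0.867, Supplier S1 0.025, Supplier S4 0.010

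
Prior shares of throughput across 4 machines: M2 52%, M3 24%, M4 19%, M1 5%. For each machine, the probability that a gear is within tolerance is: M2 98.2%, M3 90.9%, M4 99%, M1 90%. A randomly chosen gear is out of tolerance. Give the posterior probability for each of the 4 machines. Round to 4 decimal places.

Taking complements, P(oversize | each) = M2 0.018, M3 0.091, M4 0.01, M1 0.1.
Prior × likelihood for each hypothesis:
  M2: 0.52 × 0.018 = 0.00936
  M3: 0.24 × 0.091 = 0.02184
  M4: 0.19 × 0.01 = 0.0019
  M1: 0.05 × 0.1 = 0.005
Normalizing constant = 0.0381.
P(M2 | oversize) = 0.00936/0.0381 ≈ 0.2457
P(M3 | oversize) = 0.02184/0.0381 ≈ 0.5732
P(M4 | oversize) = 0.0019/0.0381 ≈ 0.0499
P(M1 | oversize) = 0.005/0.0381 ≈ 0.1312

M2 0.2457, M3 0.5732, M4 0.0499, M1 0.1312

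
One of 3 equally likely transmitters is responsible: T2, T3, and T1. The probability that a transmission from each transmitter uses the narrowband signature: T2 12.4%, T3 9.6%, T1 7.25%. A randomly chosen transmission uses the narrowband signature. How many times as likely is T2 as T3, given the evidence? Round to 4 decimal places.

Since the prior is uniform, the posterior is proportional to the likelihood:
  T2: 0.124
  T3: 0.096
  T1: 0.0725
Total = 0.2925.
The ratio is 0.124 / 0.096 (the normalizer cancels) = 1.2917.

1.2917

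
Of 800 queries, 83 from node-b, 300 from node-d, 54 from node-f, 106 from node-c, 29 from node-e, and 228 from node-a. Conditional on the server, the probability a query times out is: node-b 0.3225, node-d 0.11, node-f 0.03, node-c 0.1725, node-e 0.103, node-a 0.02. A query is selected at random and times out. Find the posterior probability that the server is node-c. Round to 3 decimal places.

0.210

Compute prior × likelihood for every hypothesis:
  node-b: 0.10375 × 0.3225 = 0.033459375
  node-d: 0.375 × 0.11 = 0.04125
  node-f: 0.0675 × 0.03 = 0.002025
  node-c: 0.1325 × 0.1725 = 0.02285625
  node-e: 0.03625 × 0.103 = 0.00373375
  node-a: 0.285 × 0.02 = 0.0057
Normalizing constant = 0.109024375.
P(node-c | evidence) = 0.02285625 / 0.109024375 ≈ 0.210.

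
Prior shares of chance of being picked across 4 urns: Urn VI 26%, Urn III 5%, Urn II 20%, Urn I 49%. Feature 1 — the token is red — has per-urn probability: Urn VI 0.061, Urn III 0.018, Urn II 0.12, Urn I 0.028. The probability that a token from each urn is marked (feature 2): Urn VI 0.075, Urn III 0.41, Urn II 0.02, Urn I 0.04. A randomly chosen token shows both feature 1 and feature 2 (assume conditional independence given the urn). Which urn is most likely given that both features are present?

Prior × likelihood for each hypothesis:
  Urn VI: 0.26 × 0.061 × 0.075 = 0.0011895
  Urn III: 0.05 × 0.018 × 0.41 = 0.000369
  Urn II: 0.2 × 0.12 × 0.02 = 0.00048
  Urn I: 0.49 × 0.028 × 0.04 = 0.0005488
Normalizing constant = 0.0025873.
Largest term belongs to Urn VI, so Urn VI is most probable.

Urn VI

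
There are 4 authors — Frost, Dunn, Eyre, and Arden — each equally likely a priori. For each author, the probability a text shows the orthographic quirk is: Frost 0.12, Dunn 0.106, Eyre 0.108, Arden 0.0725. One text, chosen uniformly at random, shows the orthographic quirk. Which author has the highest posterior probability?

With a uniform prior (1/4 each), posterior ∝ likelihood:
  Frost: 0.12
  Dunn: 0.106
  Eyre: 0.108
  Arden: 0.0725
Normalizing constant = 0.4065.
Largest term belongs to Frost, so Frost is most probable.

Frost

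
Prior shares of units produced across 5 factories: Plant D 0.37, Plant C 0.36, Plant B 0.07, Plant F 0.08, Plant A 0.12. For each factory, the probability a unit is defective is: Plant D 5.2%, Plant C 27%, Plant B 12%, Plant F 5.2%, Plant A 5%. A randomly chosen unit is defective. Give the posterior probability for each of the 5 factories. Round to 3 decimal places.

Plant D 0.143, Plant C 0.720, Plant B 0.062, Plant F 0.031, Plant A 0.044

Prior × likelihood for each hypothesis:
  Plant D: 0.37 × 0.052 = 0.01924
  Plant C: 0.36 × 0.27 = 0.0972
  Plant B: 0.07 × 0.12 = 0.0084
  Plant F: 0.08 × 0.052 = 0.00416
  Plant A: 0.12 × 0.05 = 0.006
Normalizing constant = 0.135.
P(Plant D | defective) = 0.01924/0.135 ≈ 0.143
P(Plant C | defective) = 0.0972/0.135 ≈ 0.720
P(Plant B | defective) = 0.0084/0.135 ≈ 0.062
P(Plant F | defective) = 0.00416/0.135 ≈ 0.031
P(Plant A | defective) = 0.006/0.135 ≈ 0.044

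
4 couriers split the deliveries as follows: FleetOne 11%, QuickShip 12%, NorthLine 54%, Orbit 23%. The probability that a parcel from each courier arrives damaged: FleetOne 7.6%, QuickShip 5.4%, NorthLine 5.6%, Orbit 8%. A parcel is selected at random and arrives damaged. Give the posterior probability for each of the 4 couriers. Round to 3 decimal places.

FleetOne 0.132, QuickShip 0.102, NorthLine 0.476, Orbit 0.290

By Bayes' rule, posterior ∝ prior × likelihood:
  FleetOne: 0.11 × 0.076 = 0.00836
  QuickShip: 0.12 × 0.054 = 0.00648
  NorthLine: 0.54 × 0.056 = 0.03024
  Orbit: 0.23 × 0.08 = 0.0184
Sum = 0.06348.
P(FleetOne | damaged) = 0.00836/0.06348 ≈ 0.132
P(QuickShip | damaged) = 0.00648/0.06348 ≈ 0.102
P(NorthLine | damaged) = 0.03024/0.06348 ≈ 0.476
P(Orbit | damaged) = 0.0184/0.06348 ≈ 0.290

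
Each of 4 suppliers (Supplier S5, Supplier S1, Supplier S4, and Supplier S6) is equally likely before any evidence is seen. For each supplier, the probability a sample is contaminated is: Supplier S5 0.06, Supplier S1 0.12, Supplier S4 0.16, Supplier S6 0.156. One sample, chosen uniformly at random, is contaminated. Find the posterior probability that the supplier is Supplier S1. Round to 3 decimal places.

Since the prior is uniform, the posterior is proportional to the likelihood:
  Supplier S5: 0.06
  Supplier S1: 0.12
  Supplier S4: 0.16
  Supplier S6: 0.156
Total = 0.496.
P(Supplier S1 | evidence) = 0.12 / 0.496 ≈ 0.242.

0.242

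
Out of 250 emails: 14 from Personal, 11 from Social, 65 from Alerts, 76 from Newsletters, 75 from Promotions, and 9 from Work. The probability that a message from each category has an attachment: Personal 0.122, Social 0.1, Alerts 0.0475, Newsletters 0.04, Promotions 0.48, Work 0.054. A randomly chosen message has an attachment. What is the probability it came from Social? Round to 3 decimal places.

By Bayes' rule, posterior ∝ prior × likelihood:
  Personal: 0.056 × 0.122 = 0.006832
  Social: 0.044 × 0.1 = 0.0044
  Alerts: 0.26 × 0.0475 = 0.01235
  Newsletters: 0.304 × 0.04 = 0.01216
  Promotions: 0.3 × 0.48 = 0.144
  Work: 0.036 × 0.054 = 0.001944
Normalizing constant = 0.181686.
P(Social | evidence) = 0.0044 / 0.181686 ≈ 0.024.

0.024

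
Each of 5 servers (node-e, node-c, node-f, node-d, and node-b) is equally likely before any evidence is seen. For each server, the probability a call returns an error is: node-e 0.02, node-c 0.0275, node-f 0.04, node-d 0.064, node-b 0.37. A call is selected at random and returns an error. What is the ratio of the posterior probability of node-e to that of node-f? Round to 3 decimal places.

0.500

Since the prior is uniform, the posterior is proportional to the likelihood:
  node-e: 0.02
  node-c: 0.0275
  node-f: 0.04
  node-d: 0.064
  node-b: 0.37
Normalizing constant = 0.5215.
The ratio is 0.02 / 0.04 (the normalizer cancels) = 0.500.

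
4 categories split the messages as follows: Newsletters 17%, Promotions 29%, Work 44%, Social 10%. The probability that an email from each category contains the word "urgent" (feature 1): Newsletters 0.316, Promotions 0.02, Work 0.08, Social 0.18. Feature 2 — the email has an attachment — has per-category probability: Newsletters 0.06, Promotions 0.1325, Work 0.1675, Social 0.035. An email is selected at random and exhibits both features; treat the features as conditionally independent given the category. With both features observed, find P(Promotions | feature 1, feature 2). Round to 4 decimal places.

Unnormalized posteriors (prior × likelihood):
  Newsletters: 0.17 × 0.316 × 0.06 = 0.0032232
  Promotions: 0.29 × 0.02 × 0.1325 = 0.0007685
  Work: 0.44 × 0.08 × 0.1675 = 0.005896
  Social: 0.1 × 0.18 × 0.035 = 0.00063
Normalizing constant = 0.0105177.
P(Promotions | evidence) = 0.0007685 / 0.0105177 ≈ 0.0731.

0.0731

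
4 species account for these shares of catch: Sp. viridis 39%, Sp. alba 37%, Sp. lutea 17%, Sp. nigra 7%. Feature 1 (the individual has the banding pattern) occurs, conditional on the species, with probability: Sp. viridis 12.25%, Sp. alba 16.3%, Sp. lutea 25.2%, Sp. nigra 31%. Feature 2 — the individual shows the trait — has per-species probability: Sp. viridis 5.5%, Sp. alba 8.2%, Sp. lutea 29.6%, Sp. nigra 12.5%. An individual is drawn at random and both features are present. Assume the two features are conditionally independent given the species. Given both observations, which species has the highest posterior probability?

Sp. lutea

By Bayes' rule, posterior ∝ prior × likelihood:
  Sp. viridis: 0.39 × 0.1225 × 0.055 = 0.002627625
  Sp. alba: 0.37 × 0.163 × 0.082 = 0.00494542
  Sp. lutea: 0.17 × 0.252 × 0.296 = 0.01268064
  Sp. nigra: 0.07 × 0.31 × 0.125 = 0.0027125
Sum = 0.022966185.
Largest term belongs to Sp. lutea, so Sp. lutea is most probable.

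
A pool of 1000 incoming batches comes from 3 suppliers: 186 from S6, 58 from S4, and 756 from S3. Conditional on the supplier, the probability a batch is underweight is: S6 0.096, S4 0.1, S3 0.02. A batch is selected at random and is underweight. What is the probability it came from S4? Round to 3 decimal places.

Prior × likelihood for each hypothesis:
  S6: 0.186 × 0.096 = 0.017856
  S4: 0.058 × 0.1 = 0.0058
  S3: 0.756 × 0.02 = 0.01512
Sum = 0.038776.
P(S4 | evidence) = 0.0058 / 0.038776 ≈ 0.150.

0.150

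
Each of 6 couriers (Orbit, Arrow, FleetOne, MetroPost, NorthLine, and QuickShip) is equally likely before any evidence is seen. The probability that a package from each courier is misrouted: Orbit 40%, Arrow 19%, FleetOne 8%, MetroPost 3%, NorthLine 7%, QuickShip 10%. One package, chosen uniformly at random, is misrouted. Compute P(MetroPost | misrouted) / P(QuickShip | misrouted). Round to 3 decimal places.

Since the prior is uniform, the posterior is proportional to the likelihood:
  Orbit: 0.4
  Arrow: 0.19
  FleetOne: 0.08
  MetroPost: 0.03
  NorthLine: 0.07
  QuickShip: 0.1
Total = 0.87.
The ratio is 0.03 / 0.1 (the normalizer cancels) = 0.300.

0.300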